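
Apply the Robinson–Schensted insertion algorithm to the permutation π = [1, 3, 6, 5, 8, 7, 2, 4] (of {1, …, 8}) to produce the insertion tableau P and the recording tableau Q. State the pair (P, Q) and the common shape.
P = [1, 2, 4, 7] / [3, 5] / [6, 8];  Q = [1, 2, 3, 5] / [4, 6] / [7, 8];  common shape = (4, 2, 2)

Row-insert the values π_1, π_2, … into P one at a time, bumping the leftmost entry strictly greater than the inserted value down to the next row. The recording tableau Q records, in position (i, j), the step at which that cell was added to P.
  Insert 1 (step 1): P = [1];  Q = [1]
  Insert 3 (step 2): P = [1, 3];  Q = [1, 2]
  Insert 6 (step 3): P = [1, 3, 6];  Q = [1, 2, 3]
  Insert 5 (step 4): P = [1, 3, 5] / [6];  Q = [1, 2, 3] / [4]
  Insert 8 (step 5): P = [1, 3, 5, 8] / [6];  Q = [1, 2, 3, 5] / [4]
  Insert 7 (step 6): P = [1, 3, 5, 7] / [6, 8];  Q = [1, 2, 3, 5] / [4, 6]
  Insert 2 (step 7): P = [1, 2, 5, 7] / [3, 8] / [6];  Q = [1, 2, 3, 5] / [4, 6] / [7]
  Insert 4 (step 8): P = [1, 2, 4, 7] / [3, 5] / [6, 8];  Q = [1, 2, 3, 5] / [4, 6] / [7, 8]
Final shape: (4, 2, 2).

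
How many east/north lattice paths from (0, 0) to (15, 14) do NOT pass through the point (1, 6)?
Number of paths = 75320370

Total paths from (0, 0) to (15, 14): C(29, 15) = 77558760. Paths through (1, 6): (paths (0, 0) → (1, 6)) × (paths (1, 6) → (15, 14)) = C(7, 1) · C(22, 14) = 7 · 319770 = 2238390. Avoidance count = 77558760 − 2238390 = 75320370.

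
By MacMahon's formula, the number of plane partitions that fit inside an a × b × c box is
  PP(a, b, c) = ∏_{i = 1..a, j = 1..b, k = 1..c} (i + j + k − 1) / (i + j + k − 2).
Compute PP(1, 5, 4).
PP(1, 5, 4) = 126

Evaluate the triple product over i = 1..1, j = 1..5, k = 1..4. The factors are (2/1) · (3/2) · (4/3) · (5/4) · (3/2) · (4/3) · (5/4) · (6/5) · … (20 factors total). The numerators and denominators telescope so the product is an integer; carrying out the multiplication exactly gives PP(1, 5, 4) = 126.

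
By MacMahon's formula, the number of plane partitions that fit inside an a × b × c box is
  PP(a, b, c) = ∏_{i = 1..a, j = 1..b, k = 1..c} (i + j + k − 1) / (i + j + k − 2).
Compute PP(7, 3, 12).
PP(7, 3, 12) = 1577078895600

Evaluate the triple product over i = 1..7, j = 1..3, k = 1..12. The factors are (2/1) · (3/2) · (4/3) · (5/4) · (6/5) · (7/6) · (8/7) · (9/8) · … (252 factors total). The numerators and denominators telescope so the product is an integer; carrying out the multiplication exactly gives PP(7, 3, 12) = 1577078895600.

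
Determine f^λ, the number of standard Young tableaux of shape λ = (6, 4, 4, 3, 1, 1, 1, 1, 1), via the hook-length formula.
# SYT of shape (6, 4, 4, 3, 1, 1, 1, 1, 1) = 1414214802

Hook-length formula: f^λ = n! / Π hook(c), product over all cells c of the Young diagram. For λ = (6, 4, 4, 3, 1, 1, 1, 1, 1), n = 22 boxes. Hook lengths by row (left-to-right, top-to-bottom): [14, 8, 7, 5, 2, 1]; [11, 5, 4, 2]; [10, 4, 3, 1]; [8, 2, 1]; [5]; [4]; [3]; [2]; [1]. Product of hooks = 794787840000. So f^λ = 22! / 794787840000 = 1124000727777607680000 / 794787840000 = 1414214802.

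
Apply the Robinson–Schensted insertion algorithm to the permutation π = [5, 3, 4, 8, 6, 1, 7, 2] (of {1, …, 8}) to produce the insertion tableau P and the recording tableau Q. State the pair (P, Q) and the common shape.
P = [1, 2, 6, 7] / [3, 4] / [5, 8];  Q = [1, 3, 4, 7] / [2, 5] / [6, 8];  common shape = (4, 2, 2)

Row-insert the values π_1, π_2, … into P one at a time, bumping the leftmost entry strictly greater than the inserted value down to the next row. The recording tableau Q records, in position (i, j), the step at which that cell was added to P.
  Insert 5 (step 1): P = [5];  Q = [1]
  Insert 3 (step 2): P = [3] / [5];  Q = [1] / [2]
  Insert 4 (step 3): P = [3, 4] / [5];  Q = [1, 3] / [2]
  Insert 8 (step 4): P = [3, 4, 8] / [5];  Q = [1, 3, 4] / [2]
  Insert 6 (step 5): P = [3, 4, 6] / [5, 8];  Q = [1, 3, 4] / [2, 5]
  Insert 1 (step 6): P = [1, 4, 6] / [3, 8] / [5];  Q = [1, 3, 4] / [2, 5] / [6]
  Insert 7 (step 7): P = [1, 4, 6, 7] / [3, 8] / [5];  Q = [1, 3, 4, 7] / [2, 5] / [6]
  Insert 2 (step 8): P = [1, 2, 6, 7] / [3, 4] / [5, 8];  Q = [1, 3, 4, 7] / [2, 5] / [6, 8]
Final shape: (4, 2, 2).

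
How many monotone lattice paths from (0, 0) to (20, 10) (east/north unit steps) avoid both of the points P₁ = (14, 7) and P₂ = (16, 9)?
Number of paths = 13551020

Inclusion–exclusion. Total paths: C(30, 20) = 30045015. Through P₁: C(21, 14)·C(9, 6) = 9767520. Through P₂: C(25, 16)·C(5, 4) = 10214875. Since P₁ is strictly southwest of P₂, a monotone path through both must visit P₁ then P₂; paths through both = C(21, 14)·C(4, 2)·C(5, 4) = 3488400. Avoid both = 30045015 − 9767520 − 10214875 + 3488400 = 13551020.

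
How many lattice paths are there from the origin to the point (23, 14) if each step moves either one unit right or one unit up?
Number of paths = 6107086800

A monotone lattice path from (0, 0) to (23, 14) consists of 23 east steps and 14 north steps in some order, so it is determined by which 23 of the 37 steps are east. The count is C(37, 23) = 6107086800.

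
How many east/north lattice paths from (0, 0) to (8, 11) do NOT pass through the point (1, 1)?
Number of paths = 36686

Total paths from (0, 0) to (8, 11): C(19, 8) = 75582. Paths through (1, 1): (paths (0, 0) → (1, 1)) × (paths (1, 1) → (8, 11)) = C(2, 1) · C(17, 7) = 2 · 19448 = 38896. Avoidance count = 75582 − 38896 = 36686.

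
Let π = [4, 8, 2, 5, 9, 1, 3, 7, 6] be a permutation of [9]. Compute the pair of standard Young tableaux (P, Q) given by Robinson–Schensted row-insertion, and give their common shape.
P = [1, 3, 6] / [2, 5, 7] / [4, 8, 9];  Q = [1, 2, 5] / [3, 4, 8] / [6, 7, 9];  common shape = (3, 3, 3)

Row-insert the values π_1, π_2, … into P one at a time, bumping the leftmost entry strictly greater than the inserted value down to the next row. The recording tableau Q records, in position (i, j), the step at which that cell was added to P.
  Insert 4 (step 1): P = [4];  Q = [1]
  Insert 8 (step 2): P = [4, 8];  Q = [1, 2]
  Insert 2 (step 3): P = [2, 8] / [4];  Q = [1, 2] / [3]
  Insert 5 (step 4): P = [2, 5] / [4, 8];  Q = [1, 2] / [3, 4]
  Insert 9 (step 5): P = [2, 5, 9] / [4, 8];  Q = [1, 2, 5] / [3, 4]
  Insert 1 (step 6): P = [1, 5, 9] / [2, 8] / [4];  Q = [1, 2, 5] / [3, 4] / [6]
  Insert 3 (step 7): P = [1, 3, 9] / [2, 5] / [4, 8];  Q = [1, 2, 5] / [3, 4] / [6, 7]
  Insert 7 (step 8): P = [1, 3, 7] / [2, 5, 9] / [4, 8];  Q = [1, 2, 5] / [3, 4, 8] / [6, 7]
  Insert 6 (step 9): P = [1, 3, 6] / [2, 5, 7] / [4, 8, 9];  Q = [1, 2, 5] / [3, 4, 8] / [6, 7, 9]
Final shape: (3, 3, 3).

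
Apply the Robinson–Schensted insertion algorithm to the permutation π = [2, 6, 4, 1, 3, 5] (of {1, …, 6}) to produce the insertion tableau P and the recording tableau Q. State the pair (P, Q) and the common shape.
P = [1, 3, 5] / [2, 4] / [6];  Q = [1, 2, 6] / [3, 5] / [4];  common shape = (3, 2, 1)

Row-insert the values π_1, π_2, … into P one at a time, bumping the leftmost entry strictly greater than the inserted value down to the next row. The recording tableau Q records, in position (i, j), the step at which that cell was added to P.
  Insert 2 (step 1): P = [2];  Q = [1]
  Insert 6 (step 2): P = [2, 6];  Q = [1, 2]
  Insert 4 (step 3): P = [2, 4] / [6];  Q = [1, 2] / [3]
  Insert 1 (step 4): P = [1, 4] / [2] / [6];  Q = [1, 2] / [3] / [4]
  Insert 3 (step 5): P = [1, 3] / [2, 4] / [6];  Q = [1, 2] / [3, 5] / [4]
  Insert 5 (step 6): P = [1, 3, 5] / [2, 4] / [6];  Q = [1, 2, 6] / [3, 5] / [4]
Final shape: (3, 2, 1).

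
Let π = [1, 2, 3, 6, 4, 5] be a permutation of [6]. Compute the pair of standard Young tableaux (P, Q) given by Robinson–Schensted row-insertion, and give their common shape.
P = [1, 2, 3, 4, 5] / [6];  Q = [1, 2, 3, 4, 6] / [5];  common shape = (5, 1)

Row-insert the values π_1, π_2, … into P one at a time, bumping the leftmost entry strictly greater than the inserted value down to the next row. The recording tableau Q records, in position (i, j), the step at which that cell was added to P.
  Insert 1 (step 1): P = [1];  Q = [1]
  Insert 2 (step 2): P = [1, 2];  Q = [1, 2]
  Insert 3 (step 3): P = [1, 2, 3];  Q = [1, 2, 3]
  Insert 6 (step 4): P = [1, 2, 3, 6];  Q = [1, 2, 3, 4]
  Insert 4 (step 5): P = [1, 2, 3, 4] / [6];  Q = [1, 2, 3, 4] / [5]
  Insert 5 (step 6): P = [1, 2, 3, 4, 5] / [6];  Q = [1, 2, 3, 4, 6] / [5]
Final shape: (5, 1).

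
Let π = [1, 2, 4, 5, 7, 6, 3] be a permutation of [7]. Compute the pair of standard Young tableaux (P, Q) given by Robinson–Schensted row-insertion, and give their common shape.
P = [1, 2, 3, 5, 6] / [4] / [7];  Q = [1, 2, 3, 4, 5] / [6] / [7];  common shape = (5, 1, 1)

Row-insert the values π_1, π_2, … into P one at a time, bumping the leftmost entry strictly greater than the inserted value down to the next row. The recording tableau Q records, in position (i, j), the step at which that cell was added to P.
  Insert 1 (step 1): P = [1];  Q = [1]
  Insert 2 (step 2): P = [1, 2];  Q = [1, 2]
  Insert 4 (step 3): P = [1, 2, 4];  Q = [1, 2, 3]
  Insert 5 (step 4): P = [1, 2, 4, 5];  Q = [1, 2, 3, 4]
  Insert 7 (step 5): P = [1, 2, 4, 5, 7];  Q = [1, 2, 3, 4, 5]
  Insert 6 (step 6): P = [1, 2, 4, 5, 6] / [7];  Q = [1, 2, 3, 4, 5] / [6]
  Insert 3 (step 7): P = [1, 2, 3, 5, 6] / [4] / [7];  Q = [1, 2, 3, 4, 5] / [6] / [7]
Final shape: (5, 1, 1).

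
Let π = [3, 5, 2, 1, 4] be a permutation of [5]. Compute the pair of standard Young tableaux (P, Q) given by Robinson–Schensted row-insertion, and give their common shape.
P = [1, 4] / [2, 5] / [3];  Q = [1, 2] / [3, 5] / [4];  common shape = (2, 2, 1)

Row-insert the values π_1, π_2, … into P one at a time, bumping the leftmost entry strictly greater than the inserted value down to the next row. The recording tableau Q records, in position (i, j), the step at which that cell was added to P.
  Insert 3 (step 1): P = [3];  Q = [1]
  Insert 5 (step 2): P = [3, 5];  Q = [1, 2]
  Insert 2 (step 3): P = [2, 5] / [3];  Q = [1, 2] / [3]
  Insert 1 (step 4): P = [1, 5] / [2] / [3];  Q = [1, 2] / [3] / [4]
  Insert 4 (step 5): P = [1, 4] / [2, 5] / [3];  Q = [1, 2] / [3, 5] / [4]
Final shape: (2, 2, 1).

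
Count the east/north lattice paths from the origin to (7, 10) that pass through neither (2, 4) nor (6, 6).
Number of paths = 9023

Inclusion–exclusion. Total paths: C(17, 7) = 19448. Through P₁: C(6, 2)·C(11, 5) = 6930. Through P₂: C(12, 6)·C(5, 1) = 4620. Since P₁ is strictly southwest of P₂, a monotone path through both must visit P₁ then P₂; paths through both = C(6, 2)·C(6, 4)·C(5, 1) = 1125. Avoid both = 19448 − 6930 − 4620 + 1125 = 9023.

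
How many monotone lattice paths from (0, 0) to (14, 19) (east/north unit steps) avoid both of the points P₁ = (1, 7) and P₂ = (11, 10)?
Number of paths = 700112640

Inclusion–exclusion. Total paths: C(33, 14) = 818809200. Through P₁: C(8, 1)·C(25, 13) = 41602400. Through P₂: C(21, 11)·C(12, 3) = 77597520. Since P₁ is strictly southwest of P₂, a monotone path through both must visit P₁ then P₂; paths through both = C(8, 1)·C(13, 10)·C(12, 3) = 503360. Avoid both = 818809200 − 41602400 − 77597520 + 503360 = 700112640.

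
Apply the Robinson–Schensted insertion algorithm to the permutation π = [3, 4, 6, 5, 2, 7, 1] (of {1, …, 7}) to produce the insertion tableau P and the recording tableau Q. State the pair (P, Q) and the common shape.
P = [1, 4, 5, 7] / [2] / [3] / [6];  Q = [1, 2, 3, 6] / [4] / [5] / [7];  common shape = (4, 1, 1, 1)

Row-insert the values π_1, π_2, … into P one at a time, bumping the leftmost entry strictly greater than the inserted value down to the next row. The recording tableau Q records, in position (i, j), the step at which that cell was added to P.
  Insert 3 (step 1): P = [3];  Q = [1]
  Insert 4 (step 2): P = [3, 4];  Q = [1, 2]
  Insert 6 (step 3): P = [3, 4, 6];  Q = [1, 2, 3]
  Insert 5 (step 4): P = [3, 4, 5] / [6];  Q = [1, 2, 3] / [4]
  Insert 2 (step 5): P = [2, 4, 5] / [3] / [6];  Q = [1, 2, 3] / [4] / [5]
  Insert 7 (step 6): P = [2, 4, 5, 7] / [3] / [6];  Q = [1, 2, 3, 6] / [4] / [5]
  Insert 1 (step 7): P = [1, 4, 5, 7] / [2] / [3] / [6];  Q = [1, 2, 3, 6] / [4] / [5] / [7]
Final shape: (4, 1, 1, 1).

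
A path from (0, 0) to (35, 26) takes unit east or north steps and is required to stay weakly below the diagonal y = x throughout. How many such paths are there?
Number of paths = 33833779021731045

By the reflection principle (André's argument), the number of monotone paths to (35, 26) with n ≤ m that never go above y = x is C(61, 35) − C(61, 36) = 121801604478231762 − 87967825456500717 = 33833779021731045.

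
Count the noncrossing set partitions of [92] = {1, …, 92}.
C_92 = 15487357822491889407128326963778343232013931127835600

These noncrossing partitions are counted by the Catalan number C_n = (1/(n + 1)) · C(2n, n). For n = 92: C_92 = (1/93) · C(184, 92) = 1440324277491745714862934407631385920577295594888710800/93 = 15487357822491889407128326963778343232013931127835600.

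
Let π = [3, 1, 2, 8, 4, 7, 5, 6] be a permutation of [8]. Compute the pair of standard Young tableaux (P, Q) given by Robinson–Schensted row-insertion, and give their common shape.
P = [1, 2, 4, 5, 6] / [3, 7] / [8];  Q = [1, 3, 4, 6, 8] / [2, 5] / [7];  common shape = (5, 2, 1)

Row-insert the values π_1, π_2, … into P one at a time, bumping the leftmost entry strictly greater than the inserted value down to the next row. The recording tableau Q records, in position (i, j), the step at which that cell was added to P.
  Insert 3 (step 1): P = [3];  Q = [1]
  Insert 1 (step 2): P = [1] / [3];  Q = [1] / [2]
  Insert 2 (step 3): P = [1, 2] / [3];  Q = [1, 3] / [2]
  Insert 8 (step 4): P = [1, 2, 8] / [3];  Q = [1, 3, 4] / [2]
  Insert 4 (step 5): P = [1, 2, 4] / [3, 8];  Q = [1, 3, 4] / [2, 5]
  Insert 7 (step 6): P = [1, 2, 4, 7] / [3, 8];  Q = [1, 3, 4, 6] / [2, 5]
  Insert 5 (step 7): P = [1, 2, 4, 5] / [3, 7] / [8];  Q = [1, 3, 4, 6] / [2, 5] / [7]
  Insert 6 (step 8): P = [1, 2, 4, 5, 6] / [3, 7] / [8];  Q = [1, 3, 4, 6, 8] / [2, 5] / [7]
Final shape: (5, 2, 1).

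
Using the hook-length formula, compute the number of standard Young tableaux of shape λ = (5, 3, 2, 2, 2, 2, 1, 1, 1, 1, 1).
# SYT of shape (5, 3, 2, 2, 2, 2, 1, 1, 1, 1, 1) = 45265220

Hook-length formula: f^λ = n! / Π hook(c), product over all cells c of the Young diagram. For λ = (5, 3, 2, 2, 2, 2, 1, 1, 1, 1, 1), n = 21 boxes. Hook lengths by row (left-to-right, top-to-bottom): [15, 9, 4, 2, 1]; [12, 6, 1]; [10, 4]; [9, 3]; [8, 2]; [7, 1]; [5]; [4]; [3]; [2]; [1]. Product of hooks = 1128701952000. So f^λ = 21! / 1128701952000 = 51090942171709440000 / 1128701952000 = 45265220.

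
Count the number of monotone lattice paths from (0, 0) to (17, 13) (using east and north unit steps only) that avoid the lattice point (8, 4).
Number of paths = 95692950

Total paths from (0, 0) to (17, 13): C(30, 17) = 119759850. Paths through (8, 4): (paths (0, 0) → (8, 4)) × (paths (8, 4) → (17, 13)) = C(12, 8) · C(18, 9) = 495 · 48620 = 24066900. Avoidance count = 119759850 − 24066900 = 95692950.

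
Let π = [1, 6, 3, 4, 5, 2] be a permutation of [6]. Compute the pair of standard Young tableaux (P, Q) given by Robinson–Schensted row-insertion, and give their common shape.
P = [1, 2, 4, 5] / [3] / [6];  Q = [1, 2, 4, 5] / [3] / [6];  common shape = (4, 1, 1)

Row-insert the values π_1, π_2, … into P one at a time, bumping the leftmost entry strictly greater than the inserted value down to the next row. The recording tableau Q records, in position (i, j), the step at which that cell was added to P.
  Insert 1 (step 1): P = [1];  Q = [1]
  Insert 6 (step 2): P = [1, 6];  Q = [1, 2]
  Insert 3 (step 3): P = [1, 3] / [6];  Q = [1, 2] / [3]
  Insert 4 (step 4): P = [1, 3, 4] / [6];  Q = [1, 2, 4] / [3]
  Insert 5 (step 5): P = [1, 3, 4, 5] / [6];  Q = [1, 2, 4, 5] / [3]
  Insert 2 (step 6): P = [1, 2, 4, 5] / [3] / [6];  Q = [1, 2, 4, 5] / [3] / [6]
Final shape: (4, 1, 1).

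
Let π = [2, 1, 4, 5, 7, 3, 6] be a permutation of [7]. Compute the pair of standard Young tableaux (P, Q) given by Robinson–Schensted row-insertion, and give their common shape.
P = [1, 3, 5, 6] / [2, 4, 7];  Q = [1, 3, 4, 5] / [2, 6, 7];  common shape = (4, 3)

Row-insert the values π_1, π_2, … into P one at a time, bumping the leftmost entry strictly greater than the inserted value down to the next row. The recording tableau Q records, in position (i, j), the step at which that cell was added to P.
  Insert 2 (step 1): P = [2];  Q = [1]
  Insert 1 (step 2): P = [1] / [2];  Q = [1] / [2]
  Insert 4 (step 3): P = [1, 4] / [2];  Q = [1, 3] / [2]
  Insert 5 (step 4): P = [1, 4, 5] / [2];  Q = [1, 3, 4] / [2]
  Insert 7 (step 5): P = [1, 4, 5, 7] / [2];  Q = [1, 3, 4, 5] / [2]
  Insert 3 (step 6): P = [1, 3, 5, 7] / [2, 4];  Q = [1, 3, 4, 5] / [2, 6]
  Insert 6 (step 7): P = [1, 3, 5, 6] / [2, 4, 7];  Q = [1, 3, 4, 5] / [2, 6, 7]
Final shape: (4, 3).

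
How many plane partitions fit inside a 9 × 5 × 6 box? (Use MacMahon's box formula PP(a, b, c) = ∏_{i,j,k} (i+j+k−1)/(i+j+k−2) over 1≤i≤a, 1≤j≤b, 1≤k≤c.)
PP(9, 5, 6) = 72261531710368

Evaluate the triple product over i = 1..9, j = 1..5, k = 1..6. The factors are (2/1) · (3/2) · (4/3) · (5/4) · (6/5) · (7/6) · (3/2) · (4/3) · … (270 factors total). The numerators and denominators telescope so the product is an integer; carrying out the multiplication exactly gives PP(9, 5, 6) = 72261531710368.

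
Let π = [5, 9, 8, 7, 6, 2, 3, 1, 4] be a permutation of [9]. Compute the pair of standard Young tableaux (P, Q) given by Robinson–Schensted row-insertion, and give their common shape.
P = [1, 3, 4] / [2, 6] / [5] / [7] / [8] / [9];  Q = [1, 2, 9] / [3, 7] / [4] / [5] / [6] / [8];  common shape = (3, 2, 1, 1, 1, 1)

Row-insert the values π_1, π_2, … into P one at a time, bumping the leftmost entry strictly greater than the inserted value down to the next row. The recording tableau Q records, in position (i, j), the step at which that cell was added to P.
  Insert 5 (step 1): P = [5];  Q = [1]
  Insert 9 (step 2): P = [5, 9];  Q = [1, 2]
  Insert 8 (step 3): P = [5, 8] / [9];  Q = [1, 2] / [3]
  Insert 7 (step 4): P = [5, 7] / [8] / [9];  Q = [1, 2] / [3] / [4]
  Insert 6 (step 5): P = [5, 6] / [7] / [8] / [9];  Q = [1, 2] / [3] / [4] / [5]
  Insert 2 (step 6): P = [2, 6] / [5] / [7] / [8] / [9];  Q = [1, 2] / [3] / [4] / [5] / [6]
  Insert 3 (step 7): P = [2, 3] / [5, 6] / [7] / [8] / [9];  Q = [1, 2] / [3, 7] / [4] / [5] / [6]
  Insert 1 (step 8): P = [1, 3] / [2, 6] / [5] / [7] / [8] / [9];  Q = [1, 2] / [3, 7] / [4] / [5] / [6] / [8]
  Insert 4 (step 9): P = [1, 3, 4] / [2, 6] / [5] / [7] / [8] / [9];  Q = [1, 2, 9] / [3, 7] / [4] / [5] / [6] / [8]
Final shape: (3, 2, 1, 1, 1, 1).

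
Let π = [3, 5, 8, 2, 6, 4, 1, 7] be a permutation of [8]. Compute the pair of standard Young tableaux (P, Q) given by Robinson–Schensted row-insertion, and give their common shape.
P = [1, 4, 6, 7] / [2, 5] / [3] / [8];  Q = [1, 2, 3, 8] / [4, 5] / [6] / [7];  common shape = (4, 2, 1, 1)

Row-insert the values π_1, π_2, … into P one at a time, bumping the leftmost entry strictly greater than the inserted value down to the next row. The recording tableau Q records, in position (i, j), the step at which that cell was added to P.
  Insert 3 (step 1): P = [3];  Q = [1]
  Insert 5 (step 2): P = [3, 5];  Q = [1, 2]
  Insert 8 (step 3): P = [3, 5, 8];  Q = [1, 2, 3]
  Insert 2 (step 4): P = [2, 5, 8] / [3];  Q = [1, 2, 3] / [4]
  Insert 6 (step 5): P = [2, 5, 6] / [3, 8];  Q = [1, 2, 3] / [4, 5]
  Insert 4 (step 6): P = [2, 4, 6] / [3, 5] / [8];  Q = [1, 2, 3] / [4, 5] / [6]
  Insert 1 (step 7): P = [1, 4, 6] / [2, 5] / [3] / [8];  Q = [1, 2, 3] / [4, 5] / [6] / [7]
  Insert 7 (step 8): P = [1, 4, 6, 7] / [2, 5] / [3] / [8];  Q = [1, 2, 3, 8] / [4, 5] / [6] / [7]
Final shape: (4, 2, 1, 1).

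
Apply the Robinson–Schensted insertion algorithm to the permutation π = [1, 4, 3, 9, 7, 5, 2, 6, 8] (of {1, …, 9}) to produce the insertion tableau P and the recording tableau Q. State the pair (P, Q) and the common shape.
P = [1, 2, 5, 6, 8] / [3, 7] / [4] / [9];  Q = [1, 2, 4, 8, 9] / [3, 5] / [6] / [7];  common shape = (5, 2, 1, 1)

Row-insert the values π_1, π_2, … into P one at a time, bumping the leftmost entry strictly greater than the inserted value down to the next row. The recording tableau Q records, in position (i, j), the step at which that cell was added to P.
  Insert 1 (step 1): P = [1];  Q = [1]
  Insert 4 (step 2): P = [1, 4];  Q = [1, 2]
  Insert 3 (step 3): P = [1, 3] / [4];  Q = [1, 2] / [3]
  Insert 9 (step 4): P = [1, 3, 9] / [4];  Q = [1, 2, 4] / [3]
  Insert 7 (step 5): P = [1, 3, 7] / [4, 9];  Q = [1, 2, 4] / [3, 5]
  Insert 5 (step 6): P = [1, 3, 5] / [4, 7] / [9];  Q = [1, 2, 4] / [3, 5] / [6]
  Insert 2 (step 7): P = [1, 2, 5] / [3, 7] / [4] / [9];  Q = [1, 2, 4] / [3, 5] / [6] / [7]
  Insert 6 (step 8): P = [1, 2, 5, 6] / [3, 7] / [4] / [9];  Q = [1, 2, 4, 8] / [3, 5] / [6] / [7]
  Insert 8 (step 9): P = [1, 2, 5, 6, 8] / [3, 7] / [4] / [9];  Q = [1, 2, 4, 8, 9] / [3, 5] / [6] / [7]
Final shape: (5, 2, 1, 1).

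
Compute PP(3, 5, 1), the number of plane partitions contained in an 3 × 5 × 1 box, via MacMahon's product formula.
PP(3, 5, 1) = 56

Evaluate the triple product over i = 1..3, j = 1..5, k = 1..1. The factors are (2/1) · (3/2) · (4/3) · (5/4) · (6/5) · (3/2) · (4/3) · (5/4) · … (15 factors total). The numerators and denominators telescope so the product is an integer; carrying out the multiplication exactly gives PP(3, 5, 1) = 56.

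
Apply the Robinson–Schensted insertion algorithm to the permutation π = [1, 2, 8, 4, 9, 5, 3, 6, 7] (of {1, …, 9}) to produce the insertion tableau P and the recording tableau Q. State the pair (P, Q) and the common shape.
P = [1, 2, 3, 5, 6, 7] / [4, 9] / [8];  Q = [1, 2, 3, 5, 8, 9] / [4, 6] / [7];  common shape = (6, 2, 1)

Row-insert the values π_1, π_2, … into P one at a time, bumping the leftmost entry strictly greater than the inserted value down to the next row. The recording tableau Q records, in position (i, j), the step at which that cell was added to P.
  Insert 1 (step 1): P = [1];  Q = [1]
  Insert 2 (step 2): P = [1, 2];  Q = [1, 2]
  Insert 8 (step 3): P = [1, 2, 8];  Q = [1, 2, 3]
  Insert 4 (step 4): P = [1, 2, 4] / [8];  Q = [1, 2, 3] / [4]
  Insert 9 (step 5): P = [1, 2, 4, 9] / [8];  Q = [1, 2, 3, 5] / [4]
  Insert 5 (step 6): P = [1, 2, 4, 5] / [8, 9];  Q = [1, 2, 3, 5] / [4, 6]
  Insert 3 (step 7): P = [1, 2, 3, 5] / [4, 9] / [8];  Q = [1, 2, 3, 5] / [4, 6] / [7]
  Insert 6 (step 8): P = [1, 2, 3, 5, 6] / [4, 9] / [8];  Q = [1, 2, 3, 5, 8] / [4, 6] / [7]
  Insert 7 (step 9): P = [1, 2, 3, 5, 6, 7] / [4, 9] / [8];  Q = [1, 2, 3, 5, 8, 9] / [4, 6] / [7]
Final shape: (6, 2, 1).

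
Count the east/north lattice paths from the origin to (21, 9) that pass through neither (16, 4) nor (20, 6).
Number of paths = 12455990

Inclusion–exclusion. Total paths: C(30, 21) = 14307150. Through P₁: C(20, 16)·C(10, 5) = 1220940. Through P₂: C(26, 20)·C(4, 1) = 920920. Since P₁ is strictly southwest of P₂, a monotone path through both must visit P₁ then P₂; paths through both = C(20, 16)·C(6, 4)·C(4, 1) = 290700. Avoid both = 14307150 − 1220940 − 920920 + 290700 = 12455990.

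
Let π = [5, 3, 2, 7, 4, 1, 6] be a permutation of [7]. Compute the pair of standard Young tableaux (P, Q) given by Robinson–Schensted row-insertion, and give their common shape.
P = [1, 4, 6] / [2, 7] / [3] / [5];  Q = [1, 4, 7] / [2, 5] / [3] / [6];  common shape = (3, 2, 1, 1)

Row-insert the values π_1, π_2, … into P one at a time, bumping the leftmost entry strictly greater than the inserted value down to the next row. The recording tableau Q records, in position (i, j), the step at which that cell was added to P.
  Insert 5 (step 1): P = [5];  Q = [1]
  Insert 3 (step 2): P = [3] / [5];  Q = [1] / [2]
  Insert 2 (step 3): P = [2] / [3] / [5];  Q = [1] / [2] / [3]
  Insert 7 (step 4): P = [2, 7] / [3] / [5];  Q = [1, 4] / [2] / [3]
  Insert 4 (step 5): P = [2, 4] / [3, 7] / [5];  Q = [1, 4] / [2, 5] / [3]
  Insert 1 (step 6): P = [1, 4] / [2, 7] / [3] / [5];  Q = [1, 4] / [2, 5] / [3] / [6]
  Insert 6 (step 7): P = [1, 4, 6] / [2, 7] / [3] / [5];  Q = [1, 4, 7] / [2, 5] / [3] / [6]
Final shape: (3, 2, 1, 1).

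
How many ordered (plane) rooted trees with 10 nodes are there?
C_9 = 4862

These ordered rooted trees are counted by the Catalan number C_n = (1/(n + 1)) · C(2n, n). For n = 9: C_9 = (1/10) · C(18, 9) = 48620/10 = 4862.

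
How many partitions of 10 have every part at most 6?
p(10, parts ≤ 6) = 35

Partitions of 10 with all parts ≤ 6: 6+4, 6+3+1, 6+2+2, 6+2+1+1, 6+1+1+1+1, 5+5, 5+4+1, 5+3+2, 5+3+1+1, 5+2+2+1, 5+2+1+1+1, 5+1+1+1+1+1, 4+4+2, 4+4+1+1, 4+3+3, 4+3+2+1, 4+3+1+1+1, 4+2+2+2, 4+2+2+1+1, 4+2+1+1+1+1, 4+1+1+1+1+1+1, 3+3+3+1, 3+3+2+2, 3+3+2+1+1, 3+3+1+1+1+1, 3+2+2+2+1, 3+2+2+1+1+1, 3+2+1+1+1+1+1, 3+1+1+1+1+1+1+1, 2+2+2+2+2, … (35 total). Count = 35.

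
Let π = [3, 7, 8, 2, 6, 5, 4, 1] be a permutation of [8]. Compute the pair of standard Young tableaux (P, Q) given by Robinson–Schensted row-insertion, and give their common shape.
P = [1, 4, 8] / [2, 5] / [3] / [6] / [7];  Q = [1, 2, 3] / [4, 5] / [6] / [7] / [8];  common shape = (3, 2, 1, 1, 1)

Row-insert the values π_1, π_2, … into P one at a time, bumping the leftmost entry strictly greater than the inserted value down to the next row. The recording tableau Q records, in position (i, j), the step at which that cell was added to P.
  Insert 3 (step 1): P = [3];  Q = [1]
  Insert 7 (step 2): P = [3, 7];  Q = [1, 2]
  Insert 8 (step 3): P = [3, 7, 8];  Q = [1, 2, 3]
  Insert 2 (step 4): P = [2, 7, 8] / [3];  Q = [1, 2, 3] / [4]
  Insert 6 (step 5): P = [2, 6, 8] / [3, 7];  Q = [1, 2, 3] / [4, 5]
  Insert 5 (step 6): P = [2, 5, 8] / [3, 6] / [7];  Q = [1, 2, 3] / [4, 5] / [6]
  Insert 4 (step 7): P = [2, 4, 8] / [3, 5] / [6] / [7];  Q = [1, 2, 3] / [4, 5] / [6] / [7]
  Insert 1 (step 8): P = [1, 4, 8] / [2, 5] / [3] / [6] / [7];  Q = [1, 2, 3] / [4, 5] / [6] / [7] / [8]
Final shape: (3, 2, 1, 1, 1).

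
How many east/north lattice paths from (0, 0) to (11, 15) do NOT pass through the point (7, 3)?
Number of paths = 7507760

Total paths from (0, 0) to (11, 15): C(26, 11) = 7726160. Paths through (7, 3): (paths (0, 0) → (7, 3)) × (paths (7, 3) → (11, 15)) = C(10, 7) · C(16, 4) = 120 · 1820 = 218400. Avoidance count = 7726160 − 218400 = 7507760.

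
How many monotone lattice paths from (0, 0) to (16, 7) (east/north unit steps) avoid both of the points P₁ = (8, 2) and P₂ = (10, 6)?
Number of paths = 135911

Inclusion–exclusion. Total paths: C(23, 16) = 245157. Through P₁: C(10, 8)·C(13, 8) = 57915. Through P₂: C(16, 10)·C(7, 6) = 56056. Since P₁ is strictly southwest of P₂, a monotone path through both must visit P₁ then P₂; paths through both = C(10, 8)·C(6, 2)·C(7, 6) = 4725. Avoid both = 245157 − 57915 − 56056 + 4725 = 135911.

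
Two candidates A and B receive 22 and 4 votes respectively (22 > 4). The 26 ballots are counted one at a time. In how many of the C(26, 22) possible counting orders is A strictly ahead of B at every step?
Strict-lead orderings = 10350

Total orderings of the 26 votes with 22 for A: C(26, 22) = 14950. By the Bertrand ballot formula (Cycle Lemma / reflection principle), the number of orderings in which A is strictly ahead of B throughout is (p − q)/(p + q) · C(p + q, p) = (22 − 4)/(22 + 4) · 14950 = 10350.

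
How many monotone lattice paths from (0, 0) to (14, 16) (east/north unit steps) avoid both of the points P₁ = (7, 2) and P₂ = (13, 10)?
Number of paths = 133984889

Inclusion–exclusion. Total paths: C(30, 14) = 145422675. Through P₁: C(9, 7)·C(21, 7) = 4186080. Through P₂: C(23, 13)·C(7, 1) = 8008462. Since P₁ is strictly southwest of P₂, a monotone path through both must visit P₁ then P₂; paths through both = C(9, 7)·C(14, 6)·C(7, 1) = 756756. Avoid both = 145422675 − 4186080 − 8008462 + 756756 = 133984889.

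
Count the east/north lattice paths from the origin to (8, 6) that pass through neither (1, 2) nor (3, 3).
Number of paths = 1397

Inclusion–exclusion. Total paths: C(14, 8) = 3003. Through P₁: C(3, 1)·C(11, 7) = 990. Through P₂: C(6, 3)·C(8, 5) = 1120. Since P₁ is strictly southwest of P₂, a monotone path through both must visit P₁ then P₂; paths through both = C(3, 1)·C(3, 2)·C(8, 5) = 504. Avoid both = 3003 − 990 − 1120 + 504 = 1397.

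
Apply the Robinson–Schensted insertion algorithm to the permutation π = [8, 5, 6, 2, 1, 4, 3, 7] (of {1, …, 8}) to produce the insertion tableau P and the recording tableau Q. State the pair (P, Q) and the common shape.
P = [1, 3, 7] / [2, 4] / [5, 6] / [8];  Q = [1, 3, 8] / [2, 6] / [4, 7] / [5];  common shape = (3, 2, 2, 1)

Row-insert the values π_1, π_2, … into P one at a time, bumping the leftmost entry strictly greater than the inserted value down to the next row. The recording tableau Q records, in position (i, j), the step at which that cell was added to P.
  Insert 8 (step 1): P = [8];  Q = [1]
  Insert 5 (step 2): P = [5] / [8];  Q = [1] / [2]
  Insert 6 (step 3): P = [5, 6] / [8];  Q = [1, 3] / [2]
  Insert 2 (step 4): P = [2, 6] / [5] / [8];  Q = [1, 3] / [2] / [4]
  Insert 1 (step 5): P = [1, 6] / [2] / [5] / [8];  Q = [1, 3] / [2] / [4] / [5]
  Insert 4 (step 6): P = [1, 4] / [2, 6] / [5] / [8];  Q = [1, 3] / [2, 6] / [4] / [5]
  Insert 3 (step 7): P = [1, 3] / [2, 4] / [5, 6] / [8];  Q = [1, 3] / [2, 6] / [4, 7] / [5]
  Insert 7 (step 8): P = [1, 3, 7] / [2, 4] / [5, 6] / [8];  Q = [1, 3, 8] / [2, 6] / [4, 7] / [5]
Final shape: (3, 2, 2, 1).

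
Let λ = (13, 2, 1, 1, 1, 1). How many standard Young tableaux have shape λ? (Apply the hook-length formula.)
# SYT of shape (13, 2, 1, 1, 1, 1) = 90440

Hook-length formula: f^λ = n! / Π hook(c), product over all cells c of the Young diagram. For λ = (13, 2, 1, 1, 1, 1), n = 19 boxes. Hook lengths by row (left-to-right, top-to-bottom): [18, 13, 11, 10, 9, 8, 7, 6, 5, 4, 3, 2, 1]; [6, 1]; [4]; [3]; [2]; [1]. Product of hooks = 1345036492800. So f^λ = 19! / 1345036492800 = 121645100408832000 / 1345036492800 = 90440.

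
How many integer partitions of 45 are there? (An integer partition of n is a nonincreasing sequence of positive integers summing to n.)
p(45) = 89134

Compute p(n) via the recurrence p(n, m) = p(n, m−1) + p(n−m, m), where p(n, m) counts partitions of n with all parts ≤ m and p(n) = p(n, n). The base cases are p(0, m) = 1 and p(n, 0) = 0 for n > 0. Filling the table yields p(45) = 89134. (Euler's pentagonal recurrence is an alternative.)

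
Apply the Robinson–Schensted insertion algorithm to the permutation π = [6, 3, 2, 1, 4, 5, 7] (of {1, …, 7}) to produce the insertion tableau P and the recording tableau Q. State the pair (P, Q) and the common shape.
P = [1, 4, 5, 7] / [2] / [3] / [6];  Q = [1, 5, 6, 7] / [2] / [3] / [4];  common shape = (4, 1, 1, 1)

Row-insert the values π_1, π_2, … into P one at a time, bumping the leftmost entry strictly greater than the inserted value down to the next row. The recording tableau Q records, in position (i, j), the step at which that cell was added to P.
  Insert 6 (step 1): P = [6];  Q = [1]
  Insert 3 (step 2): P = [3] / [6];  Q = [1] / [2]
  Insert 2 (step 3): P = [2] / [3] / [6];  Q = [1] / [2] / [3]
  Insert 1 (step 4): P = [1] / [2] / [3] / [6];  Q = [1] / [2] / [3] / [4]
  Insert 4 (step 5): P = [1, 4] / [2] / [3] / [6];  Q = [1, 5] / [2] / [3] / [4]
  Insert 5 (step 6): P = [1, 4, 5] / [2] / [3] / [6];  Q = [1, 5, 6] / [2] / [3] / [4]
  Insert 7 (step 7): P = [1, 4, 5, 7] / [2] / [3] / [6];  Q = [1, 5, 6, 7] / [2] / [3] / [4]
Final shape: (4, 1, 1, 1).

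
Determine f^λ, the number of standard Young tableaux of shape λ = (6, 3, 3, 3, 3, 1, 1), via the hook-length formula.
# SYT of shape (6, 3, 3, 3, 3, 1, 1) = 48498450

Hook-length formula: f^λ = n! / Π hook(c), product over all cells c of the Young diagram. For λ = (6, 3, 3, 3, 3, 1, 1), n = 20 boxes. Hook lengths by row (left-to-right, top-to-bottom): [12, 9, 8, 3, 2, 1]; [8, 5, 4]; [7, 4, 3]; [6, 3, 2]; [5, 2, 1]; [2]; [1]. Product of hooks = 50164531200. So f^λ = 20! / 50164531200 = 2432902008176640000 / 50164531200 = 48498450.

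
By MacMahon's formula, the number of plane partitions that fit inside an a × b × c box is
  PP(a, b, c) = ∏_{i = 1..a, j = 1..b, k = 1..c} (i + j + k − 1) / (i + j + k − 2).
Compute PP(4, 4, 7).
PP(4, 4, 7) = 44537922

Evaluate the triple product over i = 1..4, j = 1..4, k = 1..7. The factors are (2/1) · (3/2) · (4/3) · (5/4) · (6/5) · (7/6) · (8/7) · (3/2) · … (112 factors total). The numerators and denominators telescope so the product is an integer; carrying out the multiplication exactly gives PP(4, 4, 7) = 44537922.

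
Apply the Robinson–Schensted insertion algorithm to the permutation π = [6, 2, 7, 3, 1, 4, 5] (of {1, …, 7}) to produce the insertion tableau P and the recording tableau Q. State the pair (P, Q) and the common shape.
P = [1, 3, 4, 5] / [2, 7] / [6];  Q = [1, 3, 6, 7] / [2, 4] / [5];  common shape = (4, 2, 1)

Row-insert the values π_1, π_2, … into P one at a time, bumping the leftmost entry strictly greater than the inserted value down to the next row. The recording tableau Q records, in position (i, j), the step at which that cell was added to P.
  Insert 6 (step 1): P = [6];  Q = [1]
  Insert 2 (step 2): P = [2] / [6];  Q = [1] / [2]
  Insert 7 (step 3): P = [2, 7] / [6];  Q = [1, 3] / [2]
  Insert 3 (step 4): P = [2, 3] / [6, 7];  Q = [1, 3] / [2, 4]
  Insert 1 (step 5): P = [1, 3] / [2, 7] / [6];  Q = [1, 3] / [2, 4] / [5]
  Insert 4 (step 6): P = [1, 3, 4] / [2, 7] / [6];  Q = [1, 3, 6] / [2, 4] / [5]
  Insert 5 (step 7): P = [1, 3, 4, 5] / [2, 7] / [6];  Q = [1, 3, 6, 7] / [2, 4] / [5]
Final shape: (4, 2, 1).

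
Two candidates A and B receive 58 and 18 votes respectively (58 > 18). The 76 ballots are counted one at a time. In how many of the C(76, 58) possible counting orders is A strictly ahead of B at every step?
Strict-lead orderings = 65941543390318000

Total orderings of the 76 votes with 58 for A: C(76, 58) = 125288932441604200. By the Bertrand ballot formula (Cycle Lemma / reflection principle), the number of orderings in which A is strictly ahead of B throughout is (p − q)/(p + q) · C(p + q, p) = (58 − 18)/(58 + 18) · 125288932441604200 = 65941543390318000.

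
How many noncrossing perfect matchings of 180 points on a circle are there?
C_90 = 1000134600800354781929399250536541864362461089950800

These noncrossing handshakes are counted by the Catalan number C_n = (1/(n + 1)) · C(2n, n). For n = 90: C_90 = (1/91) · C(180, 90) = 91012248672832285155575331798825309656983959185522800/91 = 1000134600800354781929399250536541864362461089950800.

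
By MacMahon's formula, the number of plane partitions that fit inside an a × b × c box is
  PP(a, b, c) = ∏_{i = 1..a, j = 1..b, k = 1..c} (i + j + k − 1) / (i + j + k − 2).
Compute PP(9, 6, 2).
PP(9, 6, 2) = 5725720

Evaluate the triple product over i = 1..9, j = 1..6, k = 1..2. The factors are (2/1) · (3/2) · (3/2) · (4/3) · (4/3) · (5/4) · (5/4) · (6/5) · … (108 factors total). The numerators and denominators telescope so the product is an integer; carrying out the multiplication exactly gives PP(9, 6, 2) = 5725720.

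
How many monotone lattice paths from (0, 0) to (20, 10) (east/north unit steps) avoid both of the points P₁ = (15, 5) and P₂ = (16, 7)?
Number of paths = 19185432

Inclusion–exclusion. Total paths: C(30, 20) = 30045015. Through P₁: C(20, 15)·C(10, 5) = 3907008. Through P₂: C(23, 16)·C(7, 4) = 8580495. Since P₁ is strictly southwest of P₂, a monotone path through both must visit P₁ then P₂; paths through both = C(20, 15)·C(3, 1)·C(7, 4) = 1627920. Avoid both = 30045015 − 3907008 − 8580495 + 1627920 = 19185432.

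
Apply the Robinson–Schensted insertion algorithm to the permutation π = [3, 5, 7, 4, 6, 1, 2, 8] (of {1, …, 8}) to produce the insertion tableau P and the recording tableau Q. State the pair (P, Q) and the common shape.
P = [1, 2, 6, 8] / [3, 4] / [5, 7];  Q = [1, 2, 3, 8] / [4, 5] / [6, 7];  common shape = (4, 2, 2)

Row-insert the values π_1, π_2, … into P one at a time, bumping the leftmost entry strictly greater than the inserted value down to the next row. The recording tableau Q records, in position (i, j), the step at which that cell was added to P.
  Insert 3 (step 1): P = [3];  Q = [1]
  Insert 5 (step 2): P = [3, 5];  Q = [1, 2]
  Insert 7 (step 3): P = [3, 5, 7];  Q = [1, 2, 3]
  Insert 4 (step 4): P = [3, 4, 7] / [5];  Q = [1, 2, 3] / [4]
  Insert 6 (step 5): P = [3, 4, 6] / [5, 7];  Q = [1, 2, 3] / [4, 5]
  Insert 1 (step 6): P = [1, 4, 6] / [3, 7] / [5];  Q = [1, 2, 3] / [4, 5] / [6]
  Insert 2 (step 7): P = [1, 2, 6] / [3, 4] / [5, 7];  Q = [1, 2, 3] / [4, 5] / [6, 7]
  Insert 8 (step 8): P = [1, 2, 6, 8] / [3, 4] / [5, 7];  Q = [1, 2, 3, 8] / [4, 5] / [6, 7]
Final shape: (4, 2, 2).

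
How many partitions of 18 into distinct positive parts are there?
q(18) = 46

A partition into distinct parts is a strictly decreasing sequence summing to n. The recurrence d(n, m) = d(n, m−1) + d(n−m, m−1) (use part m at most once) with q(n) = d(n, n) gives q(18) = 46. (Euler's theorem: # distinct-part partitions = # odd-part partitions.)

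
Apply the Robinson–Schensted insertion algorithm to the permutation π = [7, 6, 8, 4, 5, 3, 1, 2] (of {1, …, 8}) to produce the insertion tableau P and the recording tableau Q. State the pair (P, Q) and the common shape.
P = [1, 2] / [3, 5] / [4, 8] / [6] / [7];  Q = [1, 3] / [2, 5] / [4, 8] / [6] / [7];  common shape = (2, 2, 2, 1, 1)

Row-insert the values π_1, π_2, … into P one at a time, bumping the leftmost entry strictly greater than the inserted value down to the next row. The recording tableau Q records, in position (i, j), the step at which that cell was added to P.
  Insert 7 (step 1): P = [7];  Q = [1]
  Insert 6 (step 2): P = [6] / [7];  Q = [1] / [2]
  Insert 8 (step 3): P = [6, 8] / [7];  Q = [1, 3] / [2]
  Insert 4 (step 4): P = [4, 8] / [6] / [7];  Q = [1, 3] / [2] / [4]
  Insert 5 (step 5): P = [4, 5] / [6, 8] / [7];  Q = [1, 3] / [2, 5] / [4]
  Insert 3 (step 6): P = [3, 5] / [4, 8] / [6] / [7];  Q = [1, 3] / [2, 5] / [4] / [6]
  Insert 1 (step 7): P = [1, 5] / [3, 8] / [4] / [6] / [7];  Q = [1, 3] / [2, 5] / [4] / [6] / [7]
  Insert 2 (step 8): P = [1, 2] / [3, 5] / [4, 8] / [6] / [7];  Q = [1, 3] / [2, 5] / [4, 8] / [6] / [7]
Final shape: (2, 2, 2, 1, 1).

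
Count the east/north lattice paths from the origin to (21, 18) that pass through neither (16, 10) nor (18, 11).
Number of paths = 53283490845

Inclusion–exclusion. Total paths: C(39, 21) = 62359143990. Through P₁: C(26, 16)·C(13, 5) = 6836202945. Through P₂: C(29, 18)·C(10, 3) = 4151674800. Since P₁ is strictly southwest of P₂, a monotone path through both must visit P₁ then P₂; paths through both = C(26, 16)·C(3, 2)·C(10, 3) = 1912224600. Avoid both = 62359143990 − 6836202945 − 4151674800 + 1912224600 = 53283490845.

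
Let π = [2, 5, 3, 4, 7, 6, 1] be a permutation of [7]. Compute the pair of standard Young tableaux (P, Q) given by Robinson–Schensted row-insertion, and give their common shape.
P = [1, 3, 4, 6] / [2, 7] / [5];  Q = [1, 2, 4, 5] / [3, 6] / [7];  common shape = (4, 2, 1)

Row-insert the values π_1, π_2, … into P one at a time, bumping the leftmost entry strictly greater than the inserted value down to the next row. The recording tableau Q records, in position (i, j), the step at which that cell was added to P.
  Insert 2 (step 1): P = [2];  Q = [1]
  Insert 5 (step 2): P = [2, 5];  Q = [1, 2]
  Insert 3 (step 3): P = [2, 3] / [5];  Q = [1, 2] / [3]
  Insert 4 (step 4): P = [2, 3, 4] / [5];  Q = [1, 2, 4] / [3]
  Insert 7 (step 5): P = [2, 3, 4, 7] / [5];  Q = [1, 2, 4, 5] / [3]
  Insert 6 (step 6): P = [2, 3, 4, 6] / [5, 7];  Q = [1, 2, 4, 5] / [3, 6]
  Insert 1 (step 7): P = [1, 3, 4, 6] / [2, 7] / [5];  Q = [1, 2, 4, 5] / [3, 6] / [7]
Final shape: (4, 2, 1).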